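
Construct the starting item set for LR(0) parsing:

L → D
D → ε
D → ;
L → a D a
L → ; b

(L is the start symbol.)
First, augment the grammar with L' → L
I₀ = CLOSURE({ [L' → . L] }):
  [L' → . L] has the dot before L: add [L → . D], [L → . a D a], [L → . ; b]
  [L → . D] has the dot before D: add [D → .], [D → . ;]
No further items can be added.

I₀ = { [D → . ;], [D → .], [L → . ; b], [L → . D], [L → . a D a], [L' → . L] }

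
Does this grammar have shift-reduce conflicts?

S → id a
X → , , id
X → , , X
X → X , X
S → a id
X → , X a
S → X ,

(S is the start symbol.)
A shift-reduce conflict occurs when an LR(0) state has both:
  - a complete (reduce) item [A → α .] (dot at the end), and
  - a shift item [B → β . c γ] (dot before a terminal).

Augment with S' → S and build the canonical LR(0) collection (I0 = CLOSURE({[S' → . S]}), then GOTO on every symbol after a dot until no new states appear). It has 16 states:
  I0: { [S → . X ,], [S → . a id], [S → . id a], [S' → . S], [X → . , , X], [X → . , , id], [X → . , X a], [X → . X , X] }  — shift
  I1: { [X → , . , X], [X → , . , id], [X → , . X a], [X → . , , X], [X → . , , id], [X → . , X a], [X → . X , X] }  — shift
  I2: { [S' → S .] }  — accept
  I3: { [S → X . ,], [X → X . , X] }  — shift
  I4: { [S → a . id] }  — shift
  I5: { [S → id . a] }  — shift
  I6: { [S → id a .] }  — reduce
  I7: { [S → a id .] }  — reduce
  I8: { [S → X , .], [X → . , , X], [X → . , , id], [X → . , X a], [X → . X , X], [X → X , . X] }  — shift, reduce
  I9: { [X → X , X .], [X → X . , X] }  — shift, reduce
  I10: { [X → . , , X], [X → . , , id], [X → . , X a], [X → . X , X], [X → X , . X] }  — shift
  I11: { [X → , , . X], [X → , , . id], [X → , . , X], [X → , . , id], [X → , . X a], [X → . , , X], [X → . , , id], [X → . , X a], [X → . X , X] }  — shift
  I12: { [X → , X . a], [X → X . , X] }  — shift
  I13: { [X → , X a .] }  — reduce
  I14: { [X → , , X .], [X → , X . a], [X → X . , X] }  — shift, reduce
  I15: { [X → , , id .] }  — reduce

I8 contains reduce item [S → X , .] and shift items [X → . , , X], [X → . , , id], [X → . , X a] — shift-reduce conflict.
I9 contains reduce item [X → X , X .] and shift item [X → X . , X] — shift-reduce conflict.
I14 contains reduce item [X → , , X .] and shift items [X → , X . a], [X → X . , X] — shift-reduce conflict.

Answer: Yes — I8: [S → X , .] vs [X → . , , X]; I9: [X → X , X .] vs [X → X . , X]; I14: [X → , , X .] vs [X → , X . a]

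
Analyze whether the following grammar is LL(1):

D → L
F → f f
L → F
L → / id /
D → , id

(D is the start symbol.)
Yes, the grammar is LL(1).

A grammar is LL(1) if for each non-terminal N with multiple productions, the predict sets of those productions are pairwise disjoint, where PREDICT(N → α) = (FIRST(α) \ {ε}) ∪ (FOLLOW(N) if α ⇒* ε).

Relevant sets:
  FIRST(L) = { '/', 'f' }
  FIRST(F) = { 'f' }

For D:
  PREDICT(D → L) = { '/', 'f' }
  PREDICT(D → ',' id) = { ',' }
For L:
  PREDICT(L → F) = { 'f' }
  PREDICT(L → '/' id '/') = { '/' }
F has a single production, so nothing to check there.

All predict sets are disjoint. The grammar IS LL(1).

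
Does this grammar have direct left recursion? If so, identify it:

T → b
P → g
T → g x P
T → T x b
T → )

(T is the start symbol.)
Direct left recursion occurs when N → N α for some non-terminal N (the right-hand side begins with the left-hand side itself).

T → b: starts with b
P → g: starts with g
T → g x P: starts with g
T → T x b: LEFT RECURSIVE (starts with T)
T → ): starts with ')'

The grammar has direct left recursion on: T.

Answer: Yes, T is left-recursive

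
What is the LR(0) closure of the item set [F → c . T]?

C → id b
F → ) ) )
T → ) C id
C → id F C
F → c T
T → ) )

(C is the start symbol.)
Start with: [F → c . T]
  [F → c . T] has the dot before T: add [T → . ) C id], [T → . ) )]
No further items can be added.

CLOSURE = { [F → c . T], [T → . ) )], [T → . ) C id] }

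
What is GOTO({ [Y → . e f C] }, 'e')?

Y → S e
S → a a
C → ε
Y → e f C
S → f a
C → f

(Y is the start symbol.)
GOTO(I, 'e') = CLOSURE({ [A → αX.β] : [A → α.Xβ] ∈ I, X = 'e' })

Items with dot before 'e', with the dot advanced:
  [Y → . e f C] → [Y → e . f C]
Closure adds nothing (no advanced item has the dot before a non-terminal).

GOTO = { [Y → e . f C] }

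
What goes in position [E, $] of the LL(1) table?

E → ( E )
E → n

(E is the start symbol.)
To find M[E, $], we find productions for E where $ is in the predict set (PREDICT(N → α) = (FIRST(α) \ {ε}) ∪ (FOLLOW(N) if α ⇒* ε)).

E → ( E ): PREDICT = { '(' }
E → n: PREDICT = { 'n' }

M[E, $] is empty (no production applies)

Answer: Empty (error entry)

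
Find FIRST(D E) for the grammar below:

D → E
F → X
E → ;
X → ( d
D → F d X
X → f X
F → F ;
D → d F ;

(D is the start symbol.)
{ '(', ';', 'd', 'f' }

FIRST sets of the non-terminals involved (from the grammar, by fixed-point iteration):
  FIRST(D) = { '(', ';', 'd', 'f' }

To compute FIRST(D E), process the symbols left to right:
Symbol D is a non-terminal. Add FIRST(D) \ {ε} = { '(', ';', 'd', 'f' }
D is not nullable (ε ∉ FIRST(D)), so stop here.
FIRST(D E) = { '(', ';', 'd', 'f' }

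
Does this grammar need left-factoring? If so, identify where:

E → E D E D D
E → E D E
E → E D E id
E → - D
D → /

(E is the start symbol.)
Yes, E has productions with common prefix 'E D E'

Left-factoring is needed when two productions for the same non-terminal
share a common prefix on the right-hand side.

Productions for E:
  E → E D E D D
  E → E D E
  E → E D E id
  E → - D

Found common prefix 'E D E' in productions for E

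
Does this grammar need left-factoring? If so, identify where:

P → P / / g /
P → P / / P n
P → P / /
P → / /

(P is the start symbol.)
Left-factoring is needed when two productions for the same non-terminal
share a common prefix on the right-hand side.

Productions for P:
  P → P / / g /
  P → P / / P n
  P → P / /
  P → / /

Found common prefix 'P / /' in productions for P

Answer: Yes, P has productions with common prefix 'P / /'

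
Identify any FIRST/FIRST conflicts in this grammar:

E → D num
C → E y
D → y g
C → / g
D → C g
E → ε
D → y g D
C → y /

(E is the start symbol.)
Yes. C → E y / C → '/' g on { '/' }; C → E y / C → y '/' on { 'y' }; D → y g / D → C g on { 'y' }; D → y g / D → y g D on { 'y' }; D → C g / D → y g D on { 'y' }

A FIRST/FIRST conflict occurs when two productions N → α and N → β for the same non-terminal have FIRST(α) ∩ FIRST(β) ≠ ∅ (with ε ∈ FIRST of a nullable right-hand side, so two nullable alternatives also conflict).

FIRST sets of the non-terminals at (or reachable through a nullable prefix from) the front of some alternative:
  FIRST(D) = { '/', 'y' }
  FIRST(E) = { '/', 'y', ε }
  FIRST(C) = { '/', 'y' }

Productions for E:
  E → D num: FIRST = { '/', 'y' }
  E → ε: FIRST = { ε }
Productions for C:
  C → E y: FIRST = { '/', 'y' }
  C → / g: FIRST = { '/' }
  C → y /: FIRST = { 'y' }
Productions for D:
  D → y g: FIRST = { 'y' }
  D → C g: FIRST = { '/', 'y' }
  D → y g D: FIRST = { 'y' }

Conflict for C: C → E y and C → / g
  Overlap: { '/' }
Conflict for C: C → E y and C → y /
  Overlap: { 'y' }
Conflict for D: D → y g and D → C g
  Overlap: { 'y' }
Conflict for D: D → y g and D → y g D
  Overlap: { 'y' }
Conflict for D: D → C g and D → y g D
  Overlap: { 'y' }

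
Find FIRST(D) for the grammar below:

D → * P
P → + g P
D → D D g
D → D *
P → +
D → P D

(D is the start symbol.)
To compute FIRST(D), examine every production with D on the left-hand side, reading each right-hand side left to right until a non-nullable symbol is reached.

FIRST sets of the other non-terminals involved (by the same procedure, iterated to a fixed point):
  FIRST(P) = { '+' }

From D → * P:
  - '*' is a terminal: add '*' and stop
From D → D D g:
  - D is the symbol being defined: contributes nothing new
    D is not nullable, so stop
From D → D *:
  - D is the symbol being defined: contributes nothing new
    D is not nullable, so stop
From D → P D:
  - P is a non-terminal: add FIRST(P) \ {ε} = { '+' }
    P is not nullable, so stop

Collecting: FIRST(D) = { '*', '+' }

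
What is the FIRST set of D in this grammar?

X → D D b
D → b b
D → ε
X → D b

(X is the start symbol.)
To compute FIRST(D), examine every production with D on the left-hand side, reading each right-hand side left to right until a non-nullable symbol is reached.

From D → b b:
  - b is a terminal: add 'b' and stop
From D → ε:
  - ε-production, so ε ∈ FIRST(D)

Collecting: FIRST(D) = { 'b', ε }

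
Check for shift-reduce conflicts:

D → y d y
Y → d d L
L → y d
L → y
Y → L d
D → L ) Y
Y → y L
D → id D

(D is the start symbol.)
Augment with D' → D and build the canonical LR(0) collection (I0 = CLOSURE({[D' → . D]}), then GOTO on every symbol after a dot until no new states appear). It has 19 states:
  I0: { [D → . L ) Y], [D → . id D], [D → . y d y], [D' → . D], [L → . y d], [L → . y] }  — shift
  I1: { [D' → D .] }  — accept
  I2: { [D → L . ) Y] }  — shift
  I3: { [D → . L ) Y], [D → . id D], [D → . y d y], [D → id . D], [L → . y d], [L → . y] }  — shift
  I4: { [D → y . d y], [L → y . d], [L → y .] }  — shift, reduce
  I5: { [D → y d . y], [L → y d .] }  — shift, reduce
  I6: { [D → y d y .] }  — reduce
  I7: { [D → id D .] }  — reduce
  I8: { [D → L ) . Y], [L → . y d], [L → . y], [Y → . L d], [Y → . d d L], [Y → . y L] }  — shift
  I9: { [Y → L . d] }  — shift
  I10: { [D → L ) Y .] }  — reduce
  I11: { [Y → d . d L] }  — shift
  I12: { [L → . y d], [L → . y], [L → y . d], [L → y .], [Y → y . L] }  — shift, reduce
  I13: { [Y → y L .] }  — reduce
  I14: { [L → y d .] }  — reduce
  I15: { [L → y . d], [L → y .] }  — shift, reduce
  I16: { [L → . y d], [L → . y], [Y → d d . L] }  — shift
  I17: { [Y → d d L .] }  — reduce
  I18: { [Y → L d .] }  — reduce

I4 contains reduce item [L → y .] and shift items [D → y . d y], [L → y . d] — shift-reduce conflict.
I5 contains reduce item [L → y d .] and shift item [D → y d . y] — shift-reduce conflict.
I12 contains reduce item [L → y .] and shift items [L → . y], [L → . y d], [L → y . d] — shift-reduce conflict.
I15 contains reduce item [L → y .] and shift item [L → y . d] — shift-reduce conflict.

Answer: Yes — I4: [L → y .] vs [D → y . d y]; I5: [L → y d .] vs [D → y d . y]; I12: [L → y .] vs [L → . y]; I15: [L → y .] vs [L → y . d]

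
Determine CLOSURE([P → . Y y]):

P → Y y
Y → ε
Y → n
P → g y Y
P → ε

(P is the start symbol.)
{ [P → . Y y], [Y → . n], [Y → .] }

Start with: [P → . Y y]
  [P → . Y y] has the dot before Y: add [Y → .], [Y → . n]
No further items can be added.

CLOSURE = { [P → . Y y], [Y → . n], [Y → .] }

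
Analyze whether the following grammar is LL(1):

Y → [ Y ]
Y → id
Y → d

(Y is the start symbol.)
For Y:
  PREDICT(Y → '[' Y ']') = { '[' }
  PREDICT(Y → id) = { 'id' }
  PREDICT(Y → d) = { 'd' }

All predict sets are disjoint. The grammar IS LL(1).

Answer: Yes, the grammar is LL(1).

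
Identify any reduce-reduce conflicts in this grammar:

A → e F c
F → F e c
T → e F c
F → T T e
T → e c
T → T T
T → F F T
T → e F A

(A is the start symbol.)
Yes — I13: [F → F e c .] vs [T → e c .]; I14: [A → e F c .] vs [T → e F c .]

Augment with A' → A and build the canonical LR(0) collection (I0 = CLOSURE({[A' → . A]}), then GOTO on every symbol after a dot until no new states appear). It has 21 states:
  I0: { [A → . e F c], [A' → . A] }  — shift
  I1: { [A' → A .] }  — accept
  I2: { [A → e . F c], [F → . F e c], [F → . T T e], [T → . F F T], [T → . T T], [T → . e F A], [T → . e F c], [T → . e c] }  — shift
  I3: { [A → e F . c], [F → . F e c], [F → . T T e], [F → F . e c], [T → . F F T], [T → . T T], [T → . e F A], [T → . e F c], [T → . e c], [T → F . F T] }  — shift
  I4: { [F → . F e c], [F → . T T e], [F → T . T e], [T → . F F T], [T → . T T], [T → . e F A], [T → . e F c], [T → . e c], [T → T . T] }  — shift
  I5: { [F → . F e c], [F → . T T e], [T → . F F T], [T → . T T], [T → . e F A], [T → . e F c], [T → . e c], [T → e . F A], [T → e . F c], [T → e . c] }  — shift
  I6: { [A → . e F c], [F → . F e c], [F → . T T e], [F → F . e c], [T → . F F T], [T → . T T], [T → . e F A], [T → . e F c], [T → . e c], [T → F . F T], [T → e F . A], [T → e F . c] }  — shift
  I7: { [T → e c .] }  — reduce
  I8: { [T → e F A .] }  — reduce
  I9: { [F → . F e c], [F → . T T e], [F → F . e c], [T → . F F T], [T → . T T], [T → . e F A], [T → . e F c], [T → . e c], [T → F . F T], [T → F F . T] }  — shift
  I10: { [T → e F c .] }  — reduce
  I11: { [A → e . F c], [F → . F e c], [F → . T T e], [F → F e . c], [T → . F F T], [T → . T T], [T → . e F A], [T → . e F c], [T → . e c], [T → e . F A], [T → e . F c], [T → e . c] }  — shift
  I12: { [A → . e F c], [A → e F . c], [F → . F e c], [F → . T T e], [F → F . e c], [T → . F F T], [T → . T T], [T → . e F A], [T → . e F c], [T → . e c], [T → F . F T], [T → e F . A], [T → e F . c] }  — shift
  I13: { [F → F e c .], [T → e c .] }  — 2 reduces
  I14: { [A → e F c .], [T → e F c .] }  — 2 reduces
  I15: { [F → . F e c], [F → . T T e], [F → T . T e], [T → . F F T], [T → . T T], [T → . e F A], [T → . e F c], [T → . e c], [T → F F T .], [T → T . T] }  — shift, reduce
  I16: { [F → . F e c], [F → . T T e], [F → F e . c], [T → . F F T], [T → . T T], [T → . e F A], [T → . e F c], [T → . e c], [T → e . F A], [T → e . F c], [T → e . c] }  — shift
  I17: { [F → . F e c], [F → . T T e], [F → F . e c], [T → . F F T], [T → . T T], [T → . e F A], [T → . e F c], [T → . e c], [T → F . F T] }  — shift
  I18: { [F → . F e c], [F → . T T e], [F → T . T e], [F → T T . e], [T → . F F T], [T → . T T], [T → . e F A], [T → . e F c], [T → . e c], [T → T . T], [T → T T .] }  — shift, reduce
  I19: { [F → . F e c], [F → . T T e], [F → T T e .], [T → . F F T], [T → . T T], [T → . e F A], [T → . e F c], [T → . e c], [T → e . F A], [T → e . F c], [T → e . c] }  — shift, reduce
  I20: { [A → e F c .] }  — reduce

I13 contains complete items [F → F e c .], [T → e c .] — reduce-reduce conflict.
I14 contains complete items [A → e F c .], [T → e F c .] — reduce-reduce conflict.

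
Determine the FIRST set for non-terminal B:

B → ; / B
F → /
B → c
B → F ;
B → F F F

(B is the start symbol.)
FIRST sets of the other non-terminals involved (by the same procedure, iterated to a fixed point):
  FIRST(F) = { '/' }

From B → ; / B:
  - ';' is a terminal: add ';' and stop
From B → c:
  - c is a terminal: add 'c' and stop
From B → F ;:
  - F is a non-terminal: add FIRST(F) \ {ε} = { '/' }
    F is not nullable, so stop
From B → F F F:
  - F is a non-terminal: add FIRST(F) \ {ε} = { '/' }
    F is not nullable, so stop

Collecting: FIRST(B) = { '/', ';', 'c' }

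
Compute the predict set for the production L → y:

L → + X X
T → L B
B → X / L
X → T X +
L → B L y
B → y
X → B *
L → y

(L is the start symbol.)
PREDICT(L → y) = (FIRST(RHS) \ {ε}) ∪ (FOLLOW(L) if ε ∈ FIRST(RHS), i.e. RHS ⇒* ε)
FIRST(y) = { 'y' }
ε ∉ FIRST(y), so FOLLOW(L) is not added.
PREDICT(L → y) = { 'y' }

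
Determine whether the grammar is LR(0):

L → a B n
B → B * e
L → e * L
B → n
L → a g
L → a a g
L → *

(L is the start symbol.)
Yes, the grammar is LR(0)

A grammar is LR(0) if no state in the canonical LR(0) collection has:
  - both a shift item (dot before a terminal) and a complete item (shift-reduce conflict), or
  - two or more complete items (reduce-reduce conflict; the accept item [L' → L .] counts as a complete item here).

Augment with L' → L and build the canonical LR(0) collection (I0 = CLOSURE({[L' → . L]}), then GOTO on every symbol after a dot until no new states appear). It has 15 states:
  I0: { [L → . *], [L → . a B n], [L → . a a g], [L → . a g], [L → . e * L], [L' → . L] }  — shift
  I1: { [L → * .] }  — reduce
  I2: { [L' → L .] }  — accept
  I3: { [B → . B * e], [B → . n], [L → a . B n], [L → a . a g], [L → a . g] }  — shift
  I4: { [L → e . * L] }  — shift
  I5: { [L → . *], [L → . a B n], [L → . a a g], [L → . a g], [L → . e * L], [L → e * . L] }  — shift
  I6: { [L → e * L .] }  — reduce
  I7: { [B → B . * e], [L → a B . n] }  — shift
  I8: { [L → a a . g] }  — shift
  I9: { [L → a g .] }  — reduce
  I10: { [B → n .] }  — reduce
  I11: { [L → a a g .] }  — reduce
  I12: { [B → B * . e] }  — shift
  I13: { [L → a B n .] }  — reduce
  I14: { [B → B * e .] }  — reduce

Every state is either a pure shift/goto state or contains exactly one complete item and nothing to shift — no conflicts. The grammar is LR(0).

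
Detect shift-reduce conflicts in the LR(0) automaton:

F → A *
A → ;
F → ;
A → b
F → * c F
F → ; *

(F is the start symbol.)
A shift-reduce conflict occurs when an LR(0) state has both:
  - a complete (reduce) item [A → α .] (dot at the end), and
  - a shift item [B → β . c γ] (dot before a terminal).

Augment with F' → F and build the canonical LR(0) collection (I0 = CLOSURE({[F' → . F]}), then GOTO on every symbol after a dot until no new states appear). It has 10 states:
  I0: { [A → . ;], [A → . b], [F → . * c F], [F → . ; *], [F → . ;], [F → . A *], [F' → . F] }  — shift
  I1: { [F → * . c F] }  — shift
  I2: { [A → ; .], [F → ; . *], [F → ; .] }  — shift, 2 reduces
  I3: { [F → A . *] }  — shift
  I4: { [F' → F .] }  — accept
  I5: { [A → b .] }  — reduce
  I6: { [F → A * .] }  — reduce
  I7: { [F → ; * .] }  — reduce
  I8: { [A → . ;], [A → . b], [F → * c . F], [F → . * c F], [F → . ; *], [F → . ;], [F → . A *] }  — shift
  I9: { [F → * c F .] }  — reduce

I2 contains reduce items [A → ; .], [F → ; .] and shift item [F → ; . *] — shift-reduce conflict.

Answer: Yes — I2: [A → ; .] vs [F → ; . *]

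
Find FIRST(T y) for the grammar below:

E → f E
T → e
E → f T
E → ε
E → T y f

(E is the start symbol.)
{ 'e' }

FIRST sets of the non-terminals involved (from the grammar, by fixed-point iteration):
  FIRST(T) = { 'e' }

To compute FIRST(T y), process the symbols left to right:
Symbol T is a non-terminal. Add FIRST(T) \ {ε} = { 'e' }
T is not nullable (ε ∉ FIRST(T)), so stop here.
FIRST(T y) = { 'e' }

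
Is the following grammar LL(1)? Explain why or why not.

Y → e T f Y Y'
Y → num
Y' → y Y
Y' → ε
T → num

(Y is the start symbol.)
Relevant sets:
  FOLLOW(Y') = { $, 'y' }

For Y:
  PREDICT(Y → e T f Y Y') = { 'e' }
  PREDICT(Y → num) = { 'num' }
For Y':
  PREDICT(Y' → y Y) = { 'y' }
  PREDICT(Y' → ε) = { $, 'y' }
T has a single production, so nothing to check there.

Conflict found: Predict set conflict for Y': { 'y' }
The grammar is NOT LL(1).

Answer: No. Predict set conflict for Y': { 'y' }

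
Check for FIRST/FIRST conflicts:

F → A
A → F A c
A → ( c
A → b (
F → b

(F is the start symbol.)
A FIRST/FIRST conflict occurs when two productions N → α and N → β for the same non-terminal have FIRST(α) ∩ FIRST(β) ≠ ∅ (with ε ∈ FIRST of a nullable right-hand side, so two nullable alternatives also conflict).

FIRST sets of the non-terminals at (or reachable through a nullable prefix from) the front of some alternative:
  FIRST(A) = { '(', 'b' }
  FIRST(F) = { '(', 'b' }

Productions for F:
  F → A: FIRST = { '(', 'b' }
  F → b: FIRST = { 'b' }
Productions for A:
  A → F A c: FIRST = { '(', 'b' }
  A → ( c: FIRST = { '(' }
  A → b (: FIRST = { 'b' }

Conflict for F: F → A and F → b
  Overlap: { 'b' }
Conflict for A: A → F A c and A → ( c
  Overlap: { '(' }
Conflict for A: A → F A c and A → b (
  Overlap: { 'b' }

Answer: Yes. F → A / F → b on { 'b' }; A → F A c / A → '(' c on { '(' }; A → F A c / A → b '(' on { 'b' }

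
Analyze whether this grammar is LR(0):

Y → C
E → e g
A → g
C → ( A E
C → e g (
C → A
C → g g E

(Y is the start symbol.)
A grammar is LR(0) if no state in the canonical LR(0) collection has:
  - both a shift item (dot before a terminal) and a complete item (shift-reduce conflict), or
  - two or more complete items (reduce-reduce conflict; the accept item [Y' → Y .] counts as a complete item here).

Augment with Y' → Y and build the canonical LR(0) collection (I0 = CLOSURE({[Y' → . Y]}), then GOTO on every symbol after a dot until no new states appear). It has 16 states:
  I0: { [A → . g], [C → . ( A E], [C → . A], [C → . e g (], [C → . g g E], [Y → . C], [Y' → . Y] }  — shift
  I1: { [A → . g], [C → ( . A E] }  — shift
  I2: { [C → A .] }  — reduce
  I3: { [Y → C .] }  — reduce
  I4: { [Y' → Y .] }  — accept
  I5: { [C → e . g (] }  — shift
  I6: { [A → g .], [C → g . g E] }  — shift, reduce
  I7: { [C → g g . E], [E → . e g] }  — shift
  I8: { [C → g g E .] }  — reduce
  I9: { [E → e . g] }  — shift
  I10: { [E → e g .] }  — reduce
  I11: { [C → e g . (] }  — shift
  I12: { [C → e g ( .] }  — reduce
  I13: { [C → ( A . E], [E → . e g] }  — shift
  I14: { [A → g .] }  — reduce
  I15: { [C → ( A E .] }  — reduce

Conflict in state I6:
  Shift-reduce conflict between [A → g .] and [C → g . g E]
So the grammar is NOT LR(0).

Answer: No. Shift-reduce conflict between [A → g .] and [C → g . g E]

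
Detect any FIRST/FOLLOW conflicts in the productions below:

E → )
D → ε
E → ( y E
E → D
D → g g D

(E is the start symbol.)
Nullable non-terminals: D, E.
FIRST sets used below: FIRST(D) = { 'g', ε }

D: nullable alternative(s) D → ε; FOLLOW(D) = { $ }
  D → ε: FIRST \ {ε} = { } — this is the only nullable alternative, skip
  D → g g D: FIRST \ {ε} = { 'g' } — disjoint from FOLLOW(D)

E: nullable alternative(s) E → D; FOLLOW(E) = { $ }
  E → ): FIRST \ {ε} = { ')' } — disjoint from FOLLOW(E)
  E → ( y E: FIRST \ {ε} = { '(' } — disjoint from FOLLOW(E)
  E → D: FIRST \ {ε} = { 'g' } — this is the only nullable alternative, skip

No FIRST/FOLLOW conflicts found.

Answer: No FIRST/FOLLOW conflicts.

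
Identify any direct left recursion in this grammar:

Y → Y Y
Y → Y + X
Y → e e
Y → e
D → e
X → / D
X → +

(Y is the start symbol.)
Yes, Y is left-recursive

Y → Y Y: LEFT RECURSIVE (starts with Y)
Y → Y + X: LEFT RECURSIVE (starts with Y)
Y → e e: starts with e
Y → e: starts with e
D → e: starts with e
X → / D: starts with '/'
X → +: starts with '+'

The grammar has direct left recursion on: Y.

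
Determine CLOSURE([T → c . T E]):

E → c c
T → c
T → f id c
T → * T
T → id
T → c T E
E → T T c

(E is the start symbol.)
{ [T → . * T], [T → . c T E], [T → . c], [T → . f id c], [T → . id], [T → c . T E] }

Start with: [T → c . T E]
  [T → c . T E] has the dot before T: add [T → . c], [T → . f id c], [T → . * T], [T → . id], [T → . c T E]
No further items can be added.

CLOSURE = { [T → . * T], [T → . c T E], [T → . c], [T → . f id c], [T → . id], [T → c . T E] }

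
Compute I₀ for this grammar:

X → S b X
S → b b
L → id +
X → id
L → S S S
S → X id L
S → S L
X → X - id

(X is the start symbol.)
First, augment the grammar with X' → X
I₀ = CLOSURE({ [X' → . X] }):
  [X' → . X] has the dot before X: add [X → . S b X], [X → . id], [X → . X - id]
  [X → . S b X] has the dot before S: add [S → . b b], [S → . X id L], [S → . S L]
No further items can be added.

I₀ = { [S → . S L], [S → . X id L], [S → . b b], [X → . S b X], [X → . X - id], [X → . id], [X' → . X] }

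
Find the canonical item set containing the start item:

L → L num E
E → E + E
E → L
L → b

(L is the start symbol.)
{ [L → . L num E], [L → . b], [L' → . L] }

First, augment the grammar with L' → L
I₀ = CLOSURE({ [L' → . L] }):
  [L' → . L] has the dot before L: add [L → . L num E], [L → . b]
No further items can be added.

I₀ = { [L → . L num E], [L → . b], [L' → . L] }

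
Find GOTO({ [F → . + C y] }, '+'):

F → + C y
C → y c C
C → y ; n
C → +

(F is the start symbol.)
GOTO(I, '+') = CLOSURE({ [A → αX.β] : [A → α.Xβ] ∈ I, X = '+' })

Items with dot before '+', with the dot advanced:
  [F → . + C y] → [F → + . C y]
Closure of the advanced items:
  [F → + . C y] has the dot before C: add [C → . y c C], [C → . y ; n], [C → . +]

GOTO = { [C → . +], [C → . y ; n], [C → . y c C], [F → + . C y] }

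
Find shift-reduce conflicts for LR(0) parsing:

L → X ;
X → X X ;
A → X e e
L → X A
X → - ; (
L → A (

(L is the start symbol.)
No shift-reduce conflicts

Augment with L' → L and build the canonical LR(0) collection (I0 = CLOSURE({[L' → . L]}), then GOTO on every symbol after a dot until no new states appear). It has 15 states:
  I0: { [A → . X e e], [L → . A (], [L → . X ;], [L → . X A], [L' → . L], [X → . - ; (], [X → . X X ;] }  — shift
  I1: { [X → - . ; (] }  — shift
  I2: { [L → A . (] }  — shift
  I3: { [L' → L .] }  — accept
  I4: { [A → . X e e], [A → X . e e], [L → X . ;], [L → X . A], [X → . - ; (], [X → . X X ;], [X → X . X ;] }  — shift
  I5: { [L → X ; .] }  — reduce
  I6: { [L → X A .] }  — reduce
  I7: { [A → X . e e], [X → . - ; (], [X → . X X ;], [X → X . X ;], [X → X X . ;] }  — shift
  I8: { [A → X e . e] }  — shift
  I9: { [A → X e e .] }  — reduce
  I10: { [X → X X ; .] }  — reduce
  I11: { [X → . - ; (], [X → . X X ;], [X → X . X ;], [X → X X . ;] }  — shift
  I12: { [L → A ( .] }  — reduce
  I13: { [X → - ; . (] }  — shift
  I14: { [X → - ; ( .] }  — reduce

No state contains both a complete item and a shift item.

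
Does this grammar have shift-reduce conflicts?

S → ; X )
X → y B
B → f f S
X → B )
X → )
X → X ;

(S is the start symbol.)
A shift-reduce conflict occurs when an LR(0) state has both:
  - a complete (reduce) item [A → α .] (dot at the end), and
  - a shift item [B → β . c γ] (dot before a terminal).

Augment with S' → S and build the canonical LR(0) collection (I0 = CLOSURE({[S' → . S]}), then GOTO on every symbol after a dot until no new states appear). It has 14 states:
  I0: { [S → . ; X )], [S' → . S] }  — shift
  I1: { [B → . f f S], [S → ; . X )], [X → . )], [X → . B )], [X → . X ;], [X → . y B] }  — shift
  I2: { [S' → S .] }  — accept
  I3: { [X → ) .] }  — reduce
  I4: { [X → B . )] }  — shift
  I5: { [S → ; X . )], [X → X . ;] }  — shift
  I6: { [B → f . f S] }  — shift
  I7: { [B → . f f S], [X → y . B] }  — shift
  I8: { [X → y B .] }  — reduce
  I9: { [B → f f . S], [S → . ; X )] }  — shift
  I10: { [B → f f S .] }  — reduce
  I11: { [S → ; X ) .] }  — reduce
  I12: { [X → X ; .] }  — reduce
  I13: { [X → B ) .] }  — reduce

No state contains both a complete item and a shift item.

Answer: No shift-reduce conflicts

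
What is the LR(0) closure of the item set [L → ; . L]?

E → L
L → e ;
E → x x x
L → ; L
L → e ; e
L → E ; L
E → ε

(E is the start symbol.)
{ [E → . L], [E → . x x x], [E → .], [L → . ; L], [L → . E ; L], [L → . e ; e], [L → . e ;], [L → ; . L] }

To compute CLOSURE, for each item [A → α.Bβ] where B is a non-terminal, add [B → .γ] for all productions B → γ; repeat for the newly added items until nothing changes.

Start with: [L → ; . L]
  [L → ; . L] has the dot before L: add [L → . e ;], [L → . ; L], [L → . e ; e], [L → . E ; L]
  [L → . E ; L] has the dot before E: add [E → . L], [E → . x x x], [E → .]
No further items can be added.

CLOSURE = { [E → . L], [E → . x x x], [E → .], [L → . ; L], [L → . E ; L], [L → . e ; e], [L → . e ;], [L → ; . L] }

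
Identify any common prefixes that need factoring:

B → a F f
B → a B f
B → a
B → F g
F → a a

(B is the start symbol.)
Yes, B has productions with common prefix 'a'

Left-factoring is needed when two productions for the same non-terminal
share a common prefix on the right-hand side.

Productions for B:
  B → a F f
  B → a B f
  B → a
  B → F g

Found common prefix 'a' in productions for B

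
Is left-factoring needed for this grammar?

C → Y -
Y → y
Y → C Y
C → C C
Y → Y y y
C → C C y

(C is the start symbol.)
Left-factoring is needed when two productions for the same non-terminal
share a common prefix on the right-hand side.

Productions for C:
  C → Y -
  C → C C
  C → C C y
Productions for Y:
  Y → y
  Y → C Y
  Y → Y y y

Found common prefix 'C C' in productions for C

Answer: Yes, C has productions with common prefix 'C C'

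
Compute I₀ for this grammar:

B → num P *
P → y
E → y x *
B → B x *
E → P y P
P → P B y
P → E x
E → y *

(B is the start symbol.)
{ [B → . B x *], [B → . num P *], [B' → . B] }

First, augment the grammar with B' → B
I₀ = CLOSURE({ [B' → . B] }):
  [B' → . B] has the dot before B: add [B → . num P *], [B → . B x *]
No further items can be added.

I₀ = { [B → . B x *], [B → . num P *], [B' → . B] }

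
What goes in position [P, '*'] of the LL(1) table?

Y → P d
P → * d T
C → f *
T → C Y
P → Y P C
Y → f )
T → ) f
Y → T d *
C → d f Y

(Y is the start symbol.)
P → * d T, P → Y P C

To find M[P, '*'], we find productions for P where '*' is in the predict set (PREDICT(N → α) = (FIRST(α) \ {ε}) ∪ (FOLLOW(N) if α ⇒* ε)).

Relevant sets:
  FIRST(Y) = { ')', '*', 'd', 'f' }

P → * d T: PREDICT = { '*' }
  '*' is in predict set, so this production goes in M[P, '*']
P → Y P C: PREDICT = { ')', '*', 'd', 'f' }
  '*' is in predict set, so this production goes in M[P, '*']

M[P, '*'] = P → * d T, P → Y P C  (a multiply-defined cell — the grammar is not LL(1))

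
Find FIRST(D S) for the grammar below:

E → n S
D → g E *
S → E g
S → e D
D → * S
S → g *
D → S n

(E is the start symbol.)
{ '*', 'e', 'g', 'n' }

FIRST sets of the non-terminals involved (from the grammar, by fixed-point iteration):
  FIRST(D) = { '*', 'e', 'g', 'n' }

To compute FIRST(D S), process the symbols left to right:
Symbol D is a non-terminal. Add FIRST(D) \ {ε} = { '*', 'e', 'g', 'n' }
D is not nullable (ε ∉ FIRST(D)), so stop here.
FIRST(D S) = { '*', 'e', 'g', 'n' }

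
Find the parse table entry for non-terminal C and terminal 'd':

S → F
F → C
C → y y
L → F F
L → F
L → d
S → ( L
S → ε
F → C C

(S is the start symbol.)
To find M[C, 'd'], we find productions for C where 'd' is in the predict set (PREDICT(N → α) = (FIRST(α) \ {ε}) ∪ (FOLLOW(N) if α ⇒* ε)).

C → y y: PREDICT = { 'y' }

M[C, 'd'] is empty (no production applies)

Answer: Empty (error entry)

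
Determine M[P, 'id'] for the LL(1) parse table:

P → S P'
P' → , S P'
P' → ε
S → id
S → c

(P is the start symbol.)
P → S P'

To find M[P, 'id'], we find productions for P where 'id' is in the predict set (PREDICT(N → α) = (FIRST(α) \ {ε}) ∪ (FOLLOW(N) if α ⇒* ε)).

Relevant sets:
  FIRST(S) = { 'c', 'id' }

P → S P': PREDICT = { 'c', 'id' }
  'id' is in predict set, so this production goes in M[P, 'id']

M[P, 'id'] = P → S P'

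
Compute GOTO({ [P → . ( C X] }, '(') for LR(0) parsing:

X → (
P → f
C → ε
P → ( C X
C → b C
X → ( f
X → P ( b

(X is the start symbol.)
GOTO(I, '(') = CLOSURE({ [A → αX.β] : [A → α.Xβ] ∈ I, X = '(' })

Items with dot before '(', with the dot advanced:
  [P → . ( C X] → [P → ( . C X]
Closure of the advanced items:
  [P → ( . C X] has the dot before C: add [C → .], [C → . b C]

GOTO = { [C → . b C], [C → .], [P → ( . C X] }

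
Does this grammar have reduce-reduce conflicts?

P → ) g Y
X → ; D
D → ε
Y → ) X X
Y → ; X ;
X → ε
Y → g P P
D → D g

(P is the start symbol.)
No reduce-reduce conflicts

Augment with P' → P and build the canonical LR(0) collection (I0 = CLOSURE({[P' → . P]}), then GOTO on every symbol after a dot until no new states appear). It has 17 states:
  I0: { [P → . ) g Y], [P' → . P] }  — shift
  I1: { [P → ) . g Y] }  — shift
  I2: { [P' → P .] }  — accept
  I3: { [P → ) g . Y], [Y → . ) X X], [Y → . ; X ;], [Y → . g P P] }  — shift
  I4: { [X → . ; D], [X → .], [Y → ) . X X] }  — shift, reduce
  I5: { [X → . ; D], [X → .], [Y → ; . X ;] }  — shift, reduce
  I6: { [P → ) g Y .] }  — reduce
  I7: { [P → . ) g Y], [Y → g . P P] }  — shift
  I8: { [P → . ) g Y], [Y → g P . P] }  — shift
  I9: { [Y → g P P .] }  — reduce
  I10: { [D → . D g], [D → .], [X → ; . D] }  — reduce
  I11: { [Y → ; X . ;] }  — shift
  I12: { [Y → ; X ; .] }  — reduce
  I13: { [D → D . g], [X → ; D .] }  — shift, reduce
  I14: { [D → D g .] }  — reduce
  I15: { [X → . ; D], [X → .], [Y → ) X . X] }  — shift, reduce
  I16: { [Y → ) X X .] }  — reduce

No state contains more than one complete item.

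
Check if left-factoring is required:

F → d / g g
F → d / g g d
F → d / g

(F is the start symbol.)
Left-factoring is needed when two productions for the same non-terminal
share a common prefix on the right-hand side.

Productions for F:
  F → d / g g
  F → d / g g d
  F → d / g

Found common prefix 'd / g' in productions for F

Answer: Yes, F has productions with common prefix 'd / g'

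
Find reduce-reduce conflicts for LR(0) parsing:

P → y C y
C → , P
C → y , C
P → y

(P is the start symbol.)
No reduce-reduce conflicts

Augment with P' → P and build the canonical LR(0) collection (I0 = CLOSURE({[P' → . P]}), then GOTO on every symbol after a dot until no new states appear). It has 10 states:
  I0: { [P → . y C y], [P → . y], [P' → . P] }  — shift
  I1: { [P' → P .] }  — accept
  I2: { [C → . , P], [C → . y , C], [P → y . C y], [P → y .] }  — shift, reduce
  I3: { [C → , . P], [P → . y C y], [P → . y] }  — shift
  I4: { [P → y C . y] }  — shift
  I5: { [C → y . , C] }  — shift
  I6: { [C → . , P], [C → . y , C], [C → y , . C] }  — shift
  I7: { [C → y , C .] }  — reduce
  I8: { [P → y C y .] }  — reduce
  I9: { [C → , P .] }  — reduce

No state contains more than one complete item.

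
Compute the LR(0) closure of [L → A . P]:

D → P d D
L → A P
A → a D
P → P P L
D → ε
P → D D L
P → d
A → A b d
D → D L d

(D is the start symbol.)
{ [D → . D L d], [D → . P d D], [D → .], [L → A . P], [P → . D D L], [P → . P P L], [P → . d] }

Start with: [L → A . P]
  [L → A . P] has the dot before P: add [P → . P P L], [P → . D D L], [P → . d]
  [P → . D D L] has the dot before D: add [D → . P d D], [D → .], [D → . D L d]
No further items can be added.

CLOSURE = { [D → . D L d], [D → . P d D], [D → .], [L → A . P], [P → . D D L], [P → . P P L], [P → . d] }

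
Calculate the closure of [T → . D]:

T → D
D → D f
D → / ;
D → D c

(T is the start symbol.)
To compute CLOSURE, for each item [A → α.Bβ] where B is a non-terminal, add [B → .γ] for all productions B → γ; repeat for the newly added items until nothing changes.

Start with: [T → . D]
  [T → . D] has the dot before D: add [D → . D f], [D → . / ;], [D → . D c]
No further items can be added.

CLOSURE = { [D → . / ;], [D → . D c], [D → . D f], [T → . D] }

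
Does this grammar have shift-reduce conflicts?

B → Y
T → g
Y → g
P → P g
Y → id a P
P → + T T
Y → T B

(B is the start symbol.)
Yes — I8: [Y → id a P .] vs [P → P . g]

A shift-reduce conflict occurs when an LR(0) state has both:
  - a complete (reduce) item [A → α .] (dot at the end), and
  - a shift item [B → β . c γ] (dot before a terminal).

Augment with B' → B and build the canonical LR(0) collection (I0 = CLOSURE({[B' → . B]}), then GOTO on every symbol after a dot until no new states appear). It has 14 states:
  I0: { [B → . Y], [B' → . B], [T → . g], [Y → . T B], [Y → . g], [Y → . id a P] }  — shift
  I1: { [B' → B .] }  — accept
  I2: { [B → . Y], [T → . g], [Y → . T B], [Y → . g], [Y → . id a P], [Y → T . B] }  — shift
  I3: { [B → Y .] }  — reduce
  I4: { [T → g .], [Y → g .] }  — 2 reduces
  I5: { [Y → id . a P] }  — shift
  I6: { [P → . + T T], [P → . P g], [Y → id a . P] }  — shift
  I7: { [P → + . T T], [T → . g] }  — shift
  I8: { [P → P . g], [Y → id a P .] }  — shift, reduce
  I9: { [P → P g .] }  — reduce
  I10: { [P → + T . T], [T → . g] }  — shift
  I11: { [T → g .] }  — reduce
  I12: { [P → + T T .] }  — reduce
  I13: { [Y → T B .] }  — reduce

I8 contains reduce item [Y → id a P .] and shift item [P → P . g] — shift-reduce conflict.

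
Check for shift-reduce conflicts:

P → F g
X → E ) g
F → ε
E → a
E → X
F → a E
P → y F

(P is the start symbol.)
Augment with P' → P and build the canonical LR(0) collection (I0 = CLOSURE({[P' → . P]}), then GOTO on every symbol after a dot until no new states appear). It has 12 states:
  I0: { [F → . a E], [F → .], [P → . F g], [P → . y F], [P' → . P] }  — shift, reduce
  I1: { [P → F . g] }  — shift
  I2: { [P' → P .] }  — accept
  I3: { [E → . X], [E → . a], [F → a . E], [X → . E ) g] }  — shift
  I4: { [F → . a E], [F → .], [P → y . F] }  — shift, reduce
  I5: { [P → y F .] }  — reduce
  I6: { [F → a E .], [X → E . ) g] }  — shift, reduce
  I7: { [E → X .] }  — reduce
  I8: { [E → a .] }  — reduce
  I9: { [X → E ) . g] }  — shift
  I10: { [X → E ) g .] }  — reduce
  I11: { [P → F g .] }  — reduce

I0 contains reduce item [F → .] and shift items [F → . a E], [P → . y F] — shift-reduce conflict.
I4 contains reduce item [F → .] and shift item [F → . a E] — shift-reduce conflict.
I6 contains reduce item [F → a E .] and shift item [X → E . ) g] — shift-reduce conflict.

Answer: Yes — I0: [F → .] vs [F → . a E]; I4: [F → .] vs [F → . a E]; I6: [F → a E .] vs [X → E . ) g]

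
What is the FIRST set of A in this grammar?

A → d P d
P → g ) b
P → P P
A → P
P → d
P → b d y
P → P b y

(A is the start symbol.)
FIRST sets of the other non-terminals involved (by the same procedure, iterated to a fixed point):
  FIRST(P) = { 'b', 'd', 'g' }

From A → d P d:
  - d is a terminal: add 'd' and stop
From A → P:
  - P is a non-terminal: add FIRST(P) \ {ε} = { 'b', 'd', 'g' }
    P is not nullable, so stop

Collecting: FIRST(A) = { 'b', 'd', 'g' }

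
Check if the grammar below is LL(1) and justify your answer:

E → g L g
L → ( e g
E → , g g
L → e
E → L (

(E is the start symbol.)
Yes, the grammar is LL(1).

Relevant sets:
  FIRST(L) = { '(', 'e' }

For E:
  PREDICT(E → g L g) = { 'g' }
  PREDICT(E → ',' g g) = { ',' }
  PREDICT(E → L '(') = { '(', 'e' }
For L:
  PREDICT(L → '(' e g) = { '(' }
  PREDICT(L → e) = { 'e' }

All predict sets are disjoint. The grammar IS LL(1).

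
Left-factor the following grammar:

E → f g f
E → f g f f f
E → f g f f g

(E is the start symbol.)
Left-factoring transforms A → αβ₁ | αβ₂ into A → αA' and A' → β₁ | β₂
(α is the longest common prefix among the alternatives). Repeat until
no nonterminal has two alternatives with a common prefix.

Round 1: E has alternatives sharing prefix 'f g f'. Introduce E': E → f g f E'
  Add: E' → ε
  Add: E' → f f
  Add: E' → f g

Round 2: E' has alternatives sharing prefix 'f'. Introduce E'': E' → f E''
  Add: E'' → f
  Add: E'' → g

No remaining common prefixes — done.

Resulting grammar:
E → f g f E'
E' → ε
E' → f E''
E'' → f
E'' → g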